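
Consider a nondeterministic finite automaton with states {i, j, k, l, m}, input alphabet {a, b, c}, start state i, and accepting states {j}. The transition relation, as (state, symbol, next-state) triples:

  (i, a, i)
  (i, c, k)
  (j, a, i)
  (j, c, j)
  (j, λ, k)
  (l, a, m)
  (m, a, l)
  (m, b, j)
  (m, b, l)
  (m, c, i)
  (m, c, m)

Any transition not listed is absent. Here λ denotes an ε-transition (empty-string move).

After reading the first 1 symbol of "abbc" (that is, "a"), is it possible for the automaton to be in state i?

Start in {i}.
Read 'a': i→{i}; now {i}.
State i is in {i}.

Yes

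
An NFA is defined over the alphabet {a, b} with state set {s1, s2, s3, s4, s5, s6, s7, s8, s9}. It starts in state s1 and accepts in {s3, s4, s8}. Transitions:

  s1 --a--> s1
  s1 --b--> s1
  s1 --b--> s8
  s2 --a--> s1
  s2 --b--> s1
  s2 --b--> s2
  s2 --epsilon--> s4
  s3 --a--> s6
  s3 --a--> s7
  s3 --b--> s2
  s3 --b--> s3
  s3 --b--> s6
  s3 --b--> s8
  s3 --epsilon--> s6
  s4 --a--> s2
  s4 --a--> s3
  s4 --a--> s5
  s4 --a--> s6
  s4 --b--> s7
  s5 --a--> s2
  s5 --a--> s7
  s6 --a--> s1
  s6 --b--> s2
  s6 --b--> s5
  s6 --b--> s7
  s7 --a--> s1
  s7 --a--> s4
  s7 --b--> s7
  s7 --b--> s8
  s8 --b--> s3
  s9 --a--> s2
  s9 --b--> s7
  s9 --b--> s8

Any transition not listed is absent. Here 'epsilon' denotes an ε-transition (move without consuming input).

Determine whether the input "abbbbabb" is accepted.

Yes

Start in {s1}.
Read 'a': {s1} → {s1}.
Read 'b': {s1} → {s1, s8}.
Read 'b': {s1, s8} → {s1, s3, s6, s8}.
Read 'b': {s1, s3, s6, s8} → {s1, s2, s3, s4, s5, s6, s7, s8}.
Read 'b': {s1, s2, s3, s4, s5, s6, s7, s8} → {s1, s2, s3, s4, s5, s6, s7, s8}.
Read 'a': {s1, s2, s3, s4, s5, s6, s7, s8} → {s1, s2, s3, s4, s5, s6, s7}.
Read 'b': {s1, s2, s3, s4, s5, s6, s7} → {s1, s2, s3, s4, s5, s6, s7, s8}.
Read 'b': {s1, s2, s3, s4, s5, s6, s7, s8} → {s1, s2, s3, s4, s5, s6, s7, s8}.
The final set {s1, s2, s3, s4, s5, s6, s7, s8} contains the accepting states s3, s4, s8.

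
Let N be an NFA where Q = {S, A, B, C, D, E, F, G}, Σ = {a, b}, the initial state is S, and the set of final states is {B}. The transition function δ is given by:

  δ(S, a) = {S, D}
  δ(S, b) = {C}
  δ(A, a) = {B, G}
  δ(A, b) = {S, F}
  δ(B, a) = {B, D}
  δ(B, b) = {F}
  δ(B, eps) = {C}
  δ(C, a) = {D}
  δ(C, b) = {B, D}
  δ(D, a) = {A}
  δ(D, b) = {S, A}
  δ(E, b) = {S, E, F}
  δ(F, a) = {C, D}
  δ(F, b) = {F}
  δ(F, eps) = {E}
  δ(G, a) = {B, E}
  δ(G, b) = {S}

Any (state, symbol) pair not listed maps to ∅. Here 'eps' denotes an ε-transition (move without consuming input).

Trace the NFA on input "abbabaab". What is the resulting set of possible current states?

Start in {S}.
Read 'a': S→{S, D}; now {S, D}.
Read 'b': S→{C}, D→{S, A}; now {S, A, C}.
Read 'b': S→{C}, A→{S, F}, C→{B, D}; union {S, B, C, D, F}; ε-closure = {S, B, C, D, E, F}.
Read 'a': S→{S, D}, B→{B, D}, C→{D}, D→{A}, E→∅, F→{C, D}; now {S, A, B, C, D}.
Read 'b': S→{C}, A→{S, F}, B→{F}, C→{B, D}, D→{S, A}; union {S, A, B, C, D, F}; ε-closure = {S, A, B, C, D, E, F}.
Read 'a': S→{S, D}, A→{B, G}, B→{B, D}, C→{D}, D→{A}, E→∅, F→{C, D}; now {S, A, B, C, D, G}.
Read 'a': S→{S, D}, A→{B, G}, B→{B, D}, C→{D}, D→{A}, G→{B, E}; union {S, A, B, D, E, G}; ε-closure = {S, A, B, C, D, E, G}.
Read 'b': S→{C}, A→{S, F}, B→{F}, C→{B, D}, D→{S, A}, E→{S, E, F}, G→{S}; now {S, A, B, C, D, E, F}.

{S, A, B, C, D, E, F}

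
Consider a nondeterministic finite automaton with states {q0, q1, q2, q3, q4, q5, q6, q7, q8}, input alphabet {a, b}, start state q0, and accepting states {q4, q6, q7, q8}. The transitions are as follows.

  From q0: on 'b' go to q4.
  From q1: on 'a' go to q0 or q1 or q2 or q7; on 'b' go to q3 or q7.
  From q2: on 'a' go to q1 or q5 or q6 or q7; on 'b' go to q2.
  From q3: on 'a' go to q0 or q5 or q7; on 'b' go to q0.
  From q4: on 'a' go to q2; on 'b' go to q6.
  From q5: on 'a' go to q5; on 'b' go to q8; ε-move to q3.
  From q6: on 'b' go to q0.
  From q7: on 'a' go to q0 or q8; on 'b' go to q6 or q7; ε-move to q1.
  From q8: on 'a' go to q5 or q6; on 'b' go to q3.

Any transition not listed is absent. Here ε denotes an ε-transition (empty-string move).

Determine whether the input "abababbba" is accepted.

No

Start in {q0}.
Read 'a': q0→∅; now ∅.
The set is empty and remains empty for the remaining 8 symbols.
The final set ∅ contains no accepting state.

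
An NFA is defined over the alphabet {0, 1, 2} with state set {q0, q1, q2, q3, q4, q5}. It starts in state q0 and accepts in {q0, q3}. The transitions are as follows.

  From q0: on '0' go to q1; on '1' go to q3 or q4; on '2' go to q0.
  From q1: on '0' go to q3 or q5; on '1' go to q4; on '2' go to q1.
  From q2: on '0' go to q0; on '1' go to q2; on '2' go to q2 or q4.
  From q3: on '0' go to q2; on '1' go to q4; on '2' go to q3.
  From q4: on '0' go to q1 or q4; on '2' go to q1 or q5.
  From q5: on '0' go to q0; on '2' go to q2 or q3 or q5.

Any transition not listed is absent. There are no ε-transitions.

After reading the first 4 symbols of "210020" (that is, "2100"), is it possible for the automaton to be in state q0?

Start in {q0}.
Read '2': q0→{q0}; now {q0}.
Read '1': q0→{q3, q4}; now {q3, q4}.
Read '0': q3→{q2}, q4→{q1, q4}; now {q1, q2, q4}.
Read '0': q1→{q3, q5}, q2→{q0}, q4→{q1, q4}; now {q0, q1, q3, q4, q5}.
State q0 is in {q0, q1, q3, q4, q5}.

Yes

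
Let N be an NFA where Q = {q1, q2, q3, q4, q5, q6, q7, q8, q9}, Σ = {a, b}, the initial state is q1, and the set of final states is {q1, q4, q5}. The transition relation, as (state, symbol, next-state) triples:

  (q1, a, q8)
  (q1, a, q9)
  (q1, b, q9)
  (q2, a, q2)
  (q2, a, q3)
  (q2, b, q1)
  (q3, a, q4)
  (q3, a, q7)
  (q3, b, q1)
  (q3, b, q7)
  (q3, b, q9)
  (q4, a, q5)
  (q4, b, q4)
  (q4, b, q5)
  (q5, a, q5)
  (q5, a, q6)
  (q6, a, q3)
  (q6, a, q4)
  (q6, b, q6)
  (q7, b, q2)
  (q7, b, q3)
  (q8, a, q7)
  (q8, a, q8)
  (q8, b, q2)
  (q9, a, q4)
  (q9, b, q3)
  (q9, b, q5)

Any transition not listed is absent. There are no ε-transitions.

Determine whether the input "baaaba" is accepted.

Yes

Start in {q1}.
Read 'b': {q1} → {q9}.
Read 'a': {q9} → {q4}.
Read 'a': {q4} → {q5}.
Read 'a': {q5} → {q5, q6}.
Read 'b': {q5, q6} → {q6}.
Read 'a': {q6} → {q3, q4}.
The final set {q3, q4} contains the accepting state q4.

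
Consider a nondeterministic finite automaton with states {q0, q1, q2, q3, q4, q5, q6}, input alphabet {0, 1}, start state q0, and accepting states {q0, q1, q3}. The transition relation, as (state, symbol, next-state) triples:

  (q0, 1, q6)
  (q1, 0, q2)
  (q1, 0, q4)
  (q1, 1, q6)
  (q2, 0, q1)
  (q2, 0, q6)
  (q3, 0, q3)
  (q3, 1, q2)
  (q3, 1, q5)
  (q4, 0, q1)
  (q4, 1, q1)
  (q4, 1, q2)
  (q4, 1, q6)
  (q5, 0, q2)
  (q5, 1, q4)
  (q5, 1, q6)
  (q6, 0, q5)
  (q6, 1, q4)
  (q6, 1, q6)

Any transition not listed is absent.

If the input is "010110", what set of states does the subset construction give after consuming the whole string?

∅

Start in {q0}.
Read '0': {q0} → ∅.
The set is empty and remains empty for the remaining 5 symbols.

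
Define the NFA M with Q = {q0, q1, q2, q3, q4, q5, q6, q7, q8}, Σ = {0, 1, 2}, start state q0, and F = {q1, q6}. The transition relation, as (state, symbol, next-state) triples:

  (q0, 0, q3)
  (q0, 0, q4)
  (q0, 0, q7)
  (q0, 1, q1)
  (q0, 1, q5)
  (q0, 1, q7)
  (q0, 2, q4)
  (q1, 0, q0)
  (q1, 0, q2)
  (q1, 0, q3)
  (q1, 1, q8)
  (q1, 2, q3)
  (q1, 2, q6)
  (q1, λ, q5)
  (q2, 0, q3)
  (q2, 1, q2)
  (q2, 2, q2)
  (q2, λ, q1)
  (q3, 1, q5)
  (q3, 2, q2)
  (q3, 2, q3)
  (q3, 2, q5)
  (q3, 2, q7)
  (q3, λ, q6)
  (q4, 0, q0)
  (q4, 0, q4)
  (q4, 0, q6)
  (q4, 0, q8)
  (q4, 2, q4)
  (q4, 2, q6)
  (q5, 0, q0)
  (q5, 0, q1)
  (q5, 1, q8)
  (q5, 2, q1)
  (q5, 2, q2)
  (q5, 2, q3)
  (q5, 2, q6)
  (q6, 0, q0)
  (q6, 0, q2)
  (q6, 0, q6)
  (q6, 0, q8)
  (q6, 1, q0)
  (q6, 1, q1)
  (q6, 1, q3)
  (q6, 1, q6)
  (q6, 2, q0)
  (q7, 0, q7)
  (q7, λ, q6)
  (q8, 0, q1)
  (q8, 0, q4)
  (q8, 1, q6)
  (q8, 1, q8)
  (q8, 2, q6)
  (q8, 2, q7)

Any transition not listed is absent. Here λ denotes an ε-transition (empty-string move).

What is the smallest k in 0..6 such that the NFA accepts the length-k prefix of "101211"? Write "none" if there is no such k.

1

Start in {q0}.
Read '1': {q0} → {q1, q5, q6, q7}.
None of the earlier sets intersect F, but {q1, q5, q6, q7} does.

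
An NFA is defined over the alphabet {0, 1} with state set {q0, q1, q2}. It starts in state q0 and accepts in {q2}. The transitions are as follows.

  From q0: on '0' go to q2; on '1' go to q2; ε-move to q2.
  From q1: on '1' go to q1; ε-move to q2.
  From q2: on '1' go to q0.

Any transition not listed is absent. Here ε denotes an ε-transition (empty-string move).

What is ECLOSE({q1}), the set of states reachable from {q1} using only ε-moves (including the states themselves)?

{q1, q2}

Begin with {q1}.
ε-move q1 → q2; add q2.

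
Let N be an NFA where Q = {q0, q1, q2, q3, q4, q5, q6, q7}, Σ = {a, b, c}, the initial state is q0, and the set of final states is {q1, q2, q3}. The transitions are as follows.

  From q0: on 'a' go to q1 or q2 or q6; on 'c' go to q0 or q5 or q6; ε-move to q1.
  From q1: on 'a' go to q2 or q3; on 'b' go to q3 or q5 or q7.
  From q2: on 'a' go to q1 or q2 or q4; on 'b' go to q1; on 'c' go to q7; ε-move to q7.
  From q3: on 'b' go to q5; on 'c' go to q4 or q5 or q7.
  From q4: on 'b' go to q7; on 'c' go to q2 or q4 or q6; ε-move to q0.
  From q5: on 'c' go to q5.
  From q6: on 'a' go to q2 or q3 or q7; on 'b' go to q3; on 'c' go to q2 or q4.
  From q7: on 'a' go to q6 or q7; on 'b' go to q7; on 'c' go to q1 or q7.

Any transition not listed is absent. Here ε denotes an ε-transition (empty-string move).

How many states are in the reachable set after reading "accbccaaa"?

Start: ε-closure({q0}) = {q0, q1}.
Read 'a': {q0, q1} → {q1, q2, q3, q6, q7}.
Read 'c': {q1, q2, q3, q6, q7} → {q0, q1, q2, q4, q5, q7}.
Read 'c': {q0, q1, q2, q4, q5, q7} → {q0, q1, q2, q4, q5, q6, q7}.
Read 'b': {q0, q1, q2, q4, q5, q6, q7} → {q1, q3, q5, q7}.
Read 'c': {q1, q3, q5, q7} → {q0, q1, q4, q5, q7}.
Read 'c': {q0, q1, q4, q5, q7} → {q0, q1, q2, q4, q5, q6, q7}.
Read 'a': {q0, q1, q2, q4, q5, q6, q7} → {q0, q1, q2, q3, q4, q6, q7}.
Read 'a': {q0, q1, q2, q3, q4, q6, q7} → {q0, q1, q2, q3, q4, q6, q7}.
Read 'a': {q0, q1, q2, q3, q4, q6, q7} → {q0, q1, q2, q3, q4, q6, q7}.
That set has 7 states.

7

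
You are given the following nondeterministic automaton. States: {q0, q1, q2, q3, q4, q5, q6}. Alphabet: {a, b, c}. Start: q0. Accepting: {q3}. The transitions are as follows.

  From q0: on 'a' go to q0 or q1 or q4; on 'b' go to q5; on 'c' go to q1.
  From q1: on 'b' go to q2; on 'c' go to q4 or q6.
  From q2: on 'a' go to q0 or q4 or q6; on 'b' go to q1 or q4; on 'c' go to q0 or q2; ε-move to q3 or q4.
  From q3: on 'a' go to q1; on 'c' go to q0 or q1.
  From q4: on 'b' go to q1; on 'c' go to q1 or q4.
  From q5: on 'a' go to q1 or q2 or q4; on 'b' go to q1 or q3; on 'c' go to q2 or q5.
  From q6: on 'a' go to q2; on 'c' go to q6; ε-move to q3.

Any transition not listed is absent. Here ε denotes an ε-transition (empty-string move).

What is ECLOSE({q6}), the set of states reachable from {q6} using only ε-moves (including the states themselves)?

Begin with {q6}.
ε-move q6 → q3; add q3.

{q3, q6}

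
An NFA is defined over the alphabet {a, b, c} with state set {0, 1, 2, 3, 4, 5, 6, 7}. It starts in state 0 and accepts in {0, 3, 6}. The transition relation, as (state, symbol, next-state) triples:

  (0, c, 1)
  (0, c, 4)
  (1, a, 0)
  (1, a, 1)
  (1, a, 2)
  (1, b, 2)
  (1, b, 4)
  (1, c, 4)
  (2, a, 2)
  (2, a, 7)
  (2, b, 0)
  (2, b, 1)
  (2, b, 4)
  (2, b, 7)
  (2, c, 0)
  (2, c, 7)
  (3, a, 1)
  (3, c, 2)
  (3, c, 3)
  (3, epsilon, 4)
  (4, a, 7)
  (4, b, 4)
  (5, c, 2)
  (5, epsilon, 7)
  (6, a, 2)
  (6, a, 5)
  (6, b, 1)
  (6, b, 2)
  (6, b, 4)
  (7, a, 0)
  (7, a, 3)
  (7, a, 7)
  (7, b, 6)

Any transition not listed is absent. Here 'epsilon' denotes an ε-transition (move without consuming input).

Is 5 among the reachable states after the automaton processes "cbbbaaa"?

Start in {0}.
Read 'c': {0} → {1, 4}.
Read 'b': {1, 4} → {2, 4}.
Read 'b': {2, 4} → {0, 1, 4, 7}.
Read 'b': {0, 1, 4, 7} → {2, 4, 6}.
Read 'a': {2, 4, 6} → {2, 5, 7}.
Read 'a': {2, 5, 7} → {0, 2, 3, 4, 7}.
Read 'a': {0, 2, 3, 4, 7} → {0, 1, 2, 3, 4, 7}.
State 5 is not in {0, 1, 2, 3, 4, 7}.

No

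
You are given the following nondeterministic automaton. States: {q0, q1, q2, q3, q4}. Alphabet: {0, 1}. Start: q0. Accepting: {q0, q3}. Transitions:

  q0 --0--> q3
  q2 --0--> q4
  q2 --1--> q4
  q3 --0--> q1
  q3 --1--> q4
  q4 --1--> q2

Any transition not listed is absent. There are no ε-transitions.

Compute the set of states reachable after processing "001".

∅

Start in {q0}.
Read '0': {q0} → {q3}.
Read '0': {q3} → {q1}.
Read '1': {q1} → ∅.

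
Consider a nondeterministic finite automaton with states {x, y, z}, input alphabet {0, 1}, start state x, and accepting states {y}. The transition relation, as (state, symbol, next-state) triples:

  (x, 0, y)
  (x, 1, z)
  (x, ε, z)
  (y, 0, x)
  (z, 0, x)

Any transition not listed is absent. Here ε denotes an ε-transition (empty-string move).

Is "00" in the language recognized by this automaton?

Start: ε-closure({x}) = {x, z}.
Read '0': x→{y}, z→{x}; union {x, y}; ε-closure = {x, y, z}.
Read '0': x→{y}, y→{x}, z→{x}; union {x, y}; ε-closure = {x, y, z}.
The final set {x, y, z} contains the accepting state y.

Yes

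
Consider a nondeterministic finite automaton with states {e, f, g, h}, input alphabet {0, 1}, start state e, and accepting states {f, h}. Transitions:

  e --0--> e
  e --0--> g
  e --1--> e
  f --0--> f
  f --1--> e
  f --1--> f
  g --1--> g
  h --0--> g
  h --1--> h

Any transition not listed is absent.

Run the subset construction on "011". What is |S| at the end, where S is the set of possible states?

2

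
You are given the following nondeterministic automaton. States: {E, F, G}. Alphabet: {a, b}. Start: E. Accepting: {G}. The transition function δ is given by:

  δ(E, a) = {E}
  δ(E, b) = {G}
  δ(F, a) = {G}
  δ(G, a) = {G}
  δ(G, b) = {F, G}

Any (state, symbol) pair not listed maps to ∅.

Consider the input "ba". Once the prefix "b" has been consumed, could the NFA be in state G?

Yes

Start in {E}.
Read 'b': {E} → {G}.
State G is in {G}.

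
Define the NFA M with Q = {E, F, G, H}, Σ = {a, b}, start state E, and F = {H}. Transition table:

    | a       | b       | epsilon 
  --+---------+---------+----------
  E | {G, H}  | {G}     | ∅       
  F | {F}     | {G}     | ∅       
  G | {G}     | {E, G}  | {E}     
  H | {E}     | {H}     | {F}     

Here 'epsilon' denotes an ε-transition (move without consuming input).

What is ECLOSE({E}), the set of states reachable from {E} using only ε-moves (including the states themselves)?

Begin with {E}.
No ε-moves leave this set, so the closure equals the set itself.

{E}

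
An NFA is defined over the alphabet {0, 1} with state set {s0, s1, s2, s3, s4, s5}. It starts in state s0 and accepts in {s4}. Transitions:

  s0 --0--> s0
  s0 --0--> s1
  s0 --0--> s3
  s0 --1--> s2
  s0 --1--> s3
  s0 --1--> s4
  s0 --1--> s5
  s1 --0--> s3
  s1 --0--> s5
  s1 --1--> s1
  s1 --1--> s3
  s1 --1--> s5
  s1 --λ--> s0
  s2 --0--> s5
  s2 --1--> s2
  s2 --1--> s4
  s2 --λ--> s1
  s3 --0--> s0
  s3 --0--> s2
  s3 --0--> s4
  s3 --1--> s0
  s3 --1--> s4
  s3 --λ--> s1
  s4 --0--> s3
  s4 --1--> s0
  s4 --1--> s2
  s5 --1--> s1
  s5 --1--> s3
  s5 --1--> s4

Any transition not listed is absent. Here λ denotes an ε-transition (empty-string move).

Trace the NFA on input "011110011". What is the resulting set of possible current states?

{s0, s1, s2, s3, s4, s5}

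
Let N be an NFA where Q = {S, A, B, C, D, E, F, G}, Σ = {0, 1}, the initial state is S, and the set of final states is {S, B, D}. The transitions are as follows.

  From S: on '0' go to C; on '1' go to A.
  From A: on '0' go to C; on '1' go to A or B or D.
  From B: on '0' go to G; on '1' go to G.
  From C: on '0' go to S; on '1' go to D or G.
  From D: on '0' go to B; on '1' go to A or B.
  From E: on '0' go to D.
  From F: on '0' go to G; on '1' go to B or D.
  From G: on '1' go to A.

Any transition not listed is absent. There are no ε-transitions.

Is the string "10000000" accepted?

No

Start in {S}.
Read '1': S→{A}; now {A}.
Read '0': A→{C}; now {C}.
Read '0': C→{S}; now {S}.
Read '0': S→{C}; now {C}.
Read '0': C→{S}; now {S}.
Read '0': S→{C}; now {C}.
Read '0': C→{S}; now {S}.
Read '0': S→{C}; now {C}.
The final set {C} contains no accepting state.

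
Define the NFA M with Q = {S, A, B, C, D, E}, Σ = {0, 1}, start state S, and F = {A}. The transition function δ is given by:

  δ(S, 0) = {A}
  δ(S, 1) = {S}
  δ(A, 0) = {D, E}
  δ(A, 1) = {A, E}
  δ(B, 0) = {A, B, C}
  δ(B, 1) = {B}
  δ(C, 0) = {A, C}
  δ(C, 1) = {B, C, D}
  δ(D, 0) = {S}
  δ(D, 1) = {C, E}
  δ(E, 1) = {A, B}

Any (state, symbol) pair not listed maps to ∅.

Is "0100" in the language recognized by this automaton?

Start in {S}.
Read '0': S→{A}; now {A}.
Read '1': A→{A, E}; now {A, E}.
Read '0': A→{D, E}, E→∅; now {D, E}.
Read '0': D→{S}, E→∅; now {S}.
The final set {S} contains no accepting state.

No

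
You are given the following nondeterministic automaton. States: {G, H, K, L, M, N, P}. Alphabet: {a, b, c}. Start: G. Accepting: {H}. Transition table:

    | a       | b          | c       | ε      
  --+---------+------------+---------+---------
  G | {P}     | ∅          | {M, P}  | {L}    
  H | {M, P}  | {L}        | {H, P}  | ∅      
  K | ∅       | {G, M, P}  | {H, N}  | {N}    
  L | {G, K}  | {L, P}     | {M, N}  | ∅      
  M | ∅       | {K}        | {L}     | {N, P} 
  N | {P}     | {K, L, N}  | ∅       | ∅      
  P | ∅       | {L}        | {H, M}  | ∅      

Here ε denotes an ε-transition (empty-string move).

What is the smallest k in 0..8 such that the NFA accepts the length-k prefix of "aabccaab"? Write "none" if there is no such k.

Start: ε-closure({G}) = {G, L}.
Read 'a': {G, L} → {G, K, L, N, P}.
Read 'a': {G, K, L, N, P} → {G, K, L, N, P}.
Read 'b': {G, K, L, N, P} → {G, K, L, M, N, P}.
Read 'c': {G, K, L, M, N, P} → {H, L, M, N, P}.
None of the earlier sets intersect F, but {H, L, M, N, P} does.

4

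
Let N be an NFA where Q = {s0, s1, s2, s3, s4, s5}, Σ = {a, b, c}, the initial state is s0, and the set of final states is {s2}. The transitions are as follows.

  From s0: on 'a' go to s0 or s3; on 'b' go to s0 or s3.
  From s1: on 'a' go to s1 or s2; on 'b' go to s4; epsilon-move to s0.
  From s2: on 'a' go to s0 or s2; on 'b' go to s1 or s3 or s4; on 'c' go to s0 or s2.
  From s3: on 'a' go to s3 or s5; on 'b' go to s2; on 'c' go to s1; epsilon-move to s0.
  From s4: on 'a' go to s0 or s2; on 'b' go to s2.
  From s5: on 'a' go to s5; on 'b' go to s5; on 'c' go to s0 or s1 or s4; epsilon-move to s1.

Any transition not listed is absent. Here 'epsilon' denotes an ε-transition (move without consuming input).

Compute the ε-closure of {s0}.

{s0}

Begin with {s0}.
No ε-moves leave this set, so the closure equals the set itself.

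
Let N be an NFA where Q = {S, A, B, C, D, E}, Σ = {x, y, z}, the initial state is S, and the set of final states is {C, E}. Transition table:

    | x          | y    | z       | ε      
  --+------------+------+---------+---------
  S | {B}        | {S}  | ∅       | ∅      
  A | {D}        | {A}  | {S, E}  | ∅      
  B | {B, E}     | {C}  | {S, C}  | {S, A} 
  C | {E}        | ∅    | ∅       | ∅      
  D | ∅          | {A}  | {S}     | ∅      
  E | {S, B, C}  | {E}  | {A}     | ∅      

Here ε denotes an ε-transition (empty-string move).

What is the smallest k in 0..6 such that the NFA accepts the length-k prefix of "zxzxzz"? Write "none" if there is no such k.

none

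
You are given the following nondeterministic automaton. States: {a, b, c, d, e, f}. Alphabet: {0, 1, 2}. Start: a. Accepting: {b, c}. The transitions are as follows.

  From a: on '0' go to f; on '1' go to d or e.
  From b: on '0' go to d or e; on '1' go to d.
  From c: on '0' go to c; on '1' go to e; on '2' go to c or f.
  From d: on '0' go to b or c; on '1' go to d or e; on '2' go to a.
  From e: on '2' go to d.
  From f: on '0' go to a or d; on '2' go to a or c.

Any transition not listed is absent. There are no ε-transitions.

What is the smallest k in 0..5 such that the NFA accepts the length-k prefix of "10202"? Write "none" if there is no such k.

2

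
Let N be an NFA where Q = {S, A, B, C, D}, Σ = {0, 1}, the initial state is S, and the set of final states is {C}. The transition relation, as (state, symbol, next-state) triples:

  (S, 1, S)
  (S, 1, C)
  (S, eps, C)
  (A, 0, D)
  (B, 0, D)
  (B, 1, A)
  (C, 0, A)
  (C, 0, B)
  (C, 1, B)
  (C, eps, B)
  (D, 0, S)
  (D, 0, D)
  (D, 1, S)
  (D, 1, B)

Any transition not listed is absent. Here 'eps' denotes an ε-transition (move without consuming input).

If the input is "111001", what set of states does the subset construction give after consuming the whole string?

Start: ε-closure({S}) = {S, B, C}.
Read '1': S→{S, C}, B→{A}, C→{B}; now {S, A, B, C}.
Read '1': S→{S, C}, A→∅, B→{A}, C→{B}; now {S, A, B, C}.
Read '1': S→{S, C}, A→∅, B→{A}, C→{B}; now {S, A, B, C}.
Read '0': S→∅, A→{D}, B→{D}, C→{A, B}; now {A, B, D}.
Read '0': A→{D}, B→{D}, D→{S, D}; union {S, D}; ε-closure = {S, B, C, D}.
Read '1': S→{S, C}, B→{A}, C→{B}, D→{S, B}; now {S, A, B, C}.

{S, A, B, C}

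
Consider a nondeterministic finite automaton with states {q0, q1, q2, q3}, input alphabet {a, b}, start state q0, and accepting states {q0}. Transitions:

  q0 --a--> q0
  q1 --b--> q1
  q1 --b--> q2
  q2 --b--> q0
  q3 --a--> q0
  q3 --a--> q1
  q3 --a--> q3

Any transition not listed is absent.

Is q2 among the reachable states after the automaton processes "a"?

Start in {q0}.
Read 'a': {q0} → {q0}.
State q2 is not in {q0}.

No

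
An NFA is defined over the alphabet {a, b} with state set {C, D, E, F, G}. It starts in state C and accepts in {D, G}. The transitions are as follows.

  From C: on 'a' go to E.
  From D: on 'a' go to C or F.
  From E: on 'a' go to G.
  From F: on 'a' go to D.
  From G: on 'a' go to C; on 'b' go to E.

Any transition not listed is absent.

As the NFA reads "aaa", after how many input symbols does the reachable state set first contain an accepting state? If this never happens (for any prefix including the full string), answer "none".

2

Start in {C}.
Read 'a': C→{E}; now {E}.
Read 'a': E→{G}; now {G}.
None of the earlier sets intersect F, but {G} does.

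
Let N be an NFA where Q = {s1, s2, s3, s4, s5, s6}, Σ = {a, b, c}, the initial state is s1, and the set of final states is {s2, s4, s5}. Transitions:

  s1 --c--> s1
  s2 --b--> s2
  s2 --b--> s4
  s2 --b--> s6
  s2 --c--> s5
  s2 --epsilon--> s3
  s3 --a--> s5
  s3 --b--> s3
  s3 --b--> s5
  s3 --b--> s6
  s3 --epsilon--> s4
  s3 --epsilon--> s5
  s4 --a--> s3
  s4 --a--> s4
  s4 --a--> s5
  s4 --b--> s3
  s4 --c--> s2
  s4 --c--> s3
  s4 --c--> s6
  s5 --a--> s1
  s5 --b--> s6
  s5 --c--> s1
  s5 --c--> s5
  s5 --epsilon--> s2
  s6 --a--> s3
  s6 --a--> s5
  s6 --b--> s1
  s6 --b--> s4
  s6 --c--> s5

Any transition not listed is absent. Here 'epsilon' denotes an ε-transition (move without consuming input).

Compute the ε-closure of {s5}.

{s2, s3, s4, s5}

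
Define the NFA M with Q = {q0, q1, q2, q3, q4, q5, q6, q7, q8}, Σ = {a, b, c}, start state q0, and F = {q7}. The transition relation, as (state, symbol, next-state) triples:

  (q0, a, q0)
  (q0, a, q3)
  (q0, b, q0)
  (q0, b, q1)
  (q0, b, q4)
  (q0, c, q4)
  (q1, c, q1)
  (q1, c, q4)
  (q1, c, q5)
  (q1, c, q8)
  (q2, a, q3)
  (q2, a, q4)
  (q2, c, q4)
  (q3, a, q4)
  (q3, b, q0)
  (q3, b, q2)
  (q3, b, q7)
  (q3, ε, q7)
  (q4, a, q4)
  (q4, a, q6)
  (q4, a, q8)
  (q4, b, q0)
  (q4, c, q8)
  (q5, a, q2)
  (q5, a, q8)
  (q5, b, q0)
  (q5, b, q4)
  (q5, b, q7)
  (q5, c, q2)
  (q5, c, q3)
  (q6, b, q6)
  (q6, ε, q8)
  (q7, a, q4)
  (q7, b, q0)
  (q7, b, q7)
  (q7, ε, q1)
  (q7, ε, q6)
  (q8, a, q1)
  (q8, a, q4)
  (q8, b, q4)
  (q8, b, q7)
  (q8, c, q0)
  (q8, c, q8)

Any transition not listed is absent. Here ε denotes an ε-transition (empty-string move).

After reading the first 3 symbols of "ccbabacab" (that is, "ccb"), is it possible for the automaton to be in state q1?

Yes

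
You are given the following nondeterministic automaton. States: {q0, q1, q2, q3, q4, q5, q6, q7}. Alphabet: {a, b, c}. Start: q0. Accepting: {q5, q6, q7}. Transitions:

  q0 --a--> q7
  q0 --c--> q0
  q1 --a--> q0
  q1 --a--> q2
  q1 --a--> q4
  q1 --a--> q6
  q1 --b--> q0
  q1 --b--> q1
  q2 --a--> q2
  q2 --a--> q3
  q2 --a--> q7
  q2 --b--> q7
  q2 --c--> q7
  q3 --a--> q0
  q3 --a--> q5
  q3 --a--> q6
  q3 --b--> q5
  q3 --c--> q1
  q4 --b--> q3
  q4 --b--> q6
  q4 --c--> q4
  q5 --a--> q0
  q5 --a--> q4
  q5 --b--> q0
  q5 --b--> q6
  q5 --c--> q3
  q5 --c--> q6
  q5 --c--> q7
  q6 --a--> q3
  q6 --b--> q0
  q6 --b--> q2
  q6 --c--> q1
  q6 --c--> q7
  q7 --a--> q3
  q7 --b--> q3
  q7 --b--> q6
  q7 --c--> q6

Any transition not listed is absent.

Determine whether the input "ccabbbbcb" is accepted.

Yes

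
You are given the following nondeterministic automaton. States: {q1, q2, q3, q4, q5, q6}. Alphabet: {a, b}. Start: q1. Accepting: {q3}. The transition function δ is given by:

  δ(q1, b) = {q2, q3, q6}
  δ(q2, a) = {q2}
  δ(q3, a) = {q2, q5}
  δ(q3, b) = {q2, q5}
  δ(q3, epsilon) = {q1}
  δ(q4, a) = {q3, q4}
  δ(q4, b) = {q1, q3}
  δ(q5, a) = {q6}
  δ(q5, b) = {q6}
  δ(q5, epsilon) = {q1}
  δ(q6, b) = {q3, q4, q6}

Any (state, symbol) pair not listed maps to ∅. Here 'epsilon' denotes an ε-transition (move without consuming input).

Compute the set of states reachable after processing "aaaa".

Start in {q1}.
Read 'a': {q1} → ∅.
The set is empty and remains empty for the remaining 3 symbols.

∅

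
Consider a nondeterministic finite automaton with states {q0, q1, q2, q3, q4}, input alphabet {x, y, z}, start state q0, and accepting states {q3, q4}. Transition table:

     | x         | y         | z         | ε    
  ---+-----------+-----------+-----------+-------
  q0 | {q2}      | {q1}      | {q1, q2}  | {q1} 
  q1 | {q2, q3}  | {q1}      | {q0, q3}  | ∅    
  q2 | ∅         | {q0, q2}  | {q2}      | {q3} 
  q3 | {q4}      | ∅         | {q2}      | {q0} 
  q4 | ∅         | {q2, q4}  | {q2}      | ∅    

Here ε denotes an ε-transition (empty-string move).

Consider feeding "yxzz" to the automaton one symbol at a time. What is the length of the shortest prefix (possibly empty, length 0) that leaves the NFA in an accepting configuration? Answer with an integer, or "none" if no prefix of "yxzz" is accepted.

Start: ε-closure({q0}) = {q0, q1}.
Read 'y': q0→{q1}, q1→{q1}; now {q1}.
Read 'x': q1→{q2, q3}; union {q2, q3}; ε-closure = {q0, q1, q2, q3}.
None of the earlier sets intersect F, but {q0, q1, q2, q3} does.

2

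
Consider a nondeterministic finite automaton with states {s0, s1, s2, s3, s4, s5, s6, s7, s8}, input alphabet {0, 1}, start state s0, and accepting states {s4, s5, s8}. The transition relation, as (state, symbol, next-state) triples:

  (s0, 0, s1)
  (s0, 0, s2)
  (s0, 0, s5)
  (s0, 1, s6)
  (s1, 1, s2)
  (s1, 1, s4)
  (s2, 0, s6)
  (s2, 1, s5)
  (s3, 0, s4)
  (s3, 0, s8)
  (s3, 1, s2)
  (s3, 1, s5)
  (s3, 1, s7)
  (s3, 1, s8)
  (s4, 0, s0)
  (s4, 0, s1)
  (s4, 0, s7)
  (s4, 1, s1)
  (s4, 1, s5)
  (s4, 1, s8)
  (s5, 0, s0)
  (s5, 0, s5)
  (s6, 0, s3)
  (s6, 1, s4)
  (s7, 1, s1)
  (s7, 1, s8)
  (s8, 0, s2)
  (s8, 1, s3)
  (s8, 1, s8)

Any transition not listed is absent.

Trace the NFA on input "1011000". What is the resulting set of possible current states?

{s0, s1, s2, s3, s5, s6}

Start in {s0}.
Read '1': s0→{s6}; now {s6}.
Read '0': s6→{s3}; now {s3}.
Read '1': s3→{s2, s5, s7, s8}; now {s2, s5, s7, s8}.
Read '1': s2→{s5}, s5→∅, s7→{s1, s8}, s8→{s3, s8}; now {s1, s3, s5, s8}.
Read '0': s1→∅, s3→{s4, s8}, s5→{s0, s5}, s8→{s2}; now {s0, s2, s4, s5, s8}.
Read '0': s0→{s1, s2, s5}, s2→{s6}, s4→{s0, s1, s7}, s5→{s0, s5}, s8→{s2}; now {s0, s1, s2, s5, s6, s7}.
Read '0': s0→{s1, s2, s5}, s1→∅, s2→{s6}, s5→{s0, s5}, s6→{s3}, s7→∅; now {s0, s1, s2, s3, s5, s6}.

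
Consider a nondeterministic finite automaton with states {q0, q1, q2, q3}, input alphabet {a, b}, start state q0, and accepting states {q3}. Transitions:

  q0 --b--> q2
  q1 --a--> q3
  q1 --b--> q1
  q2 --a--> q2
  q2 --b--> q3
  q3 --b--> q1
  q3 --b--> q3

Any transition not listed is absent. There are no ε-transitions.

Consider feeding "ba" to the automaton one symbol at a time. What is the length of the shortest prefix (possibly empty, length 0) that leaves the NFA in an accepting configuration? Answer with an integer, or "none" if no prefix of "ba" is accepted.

none

Start in {q0}.
Read 'b': q0→{q2}; now {q2}.
Read 'a': q2→{q2}; now {q2}.
No reachable set along the way intersects F.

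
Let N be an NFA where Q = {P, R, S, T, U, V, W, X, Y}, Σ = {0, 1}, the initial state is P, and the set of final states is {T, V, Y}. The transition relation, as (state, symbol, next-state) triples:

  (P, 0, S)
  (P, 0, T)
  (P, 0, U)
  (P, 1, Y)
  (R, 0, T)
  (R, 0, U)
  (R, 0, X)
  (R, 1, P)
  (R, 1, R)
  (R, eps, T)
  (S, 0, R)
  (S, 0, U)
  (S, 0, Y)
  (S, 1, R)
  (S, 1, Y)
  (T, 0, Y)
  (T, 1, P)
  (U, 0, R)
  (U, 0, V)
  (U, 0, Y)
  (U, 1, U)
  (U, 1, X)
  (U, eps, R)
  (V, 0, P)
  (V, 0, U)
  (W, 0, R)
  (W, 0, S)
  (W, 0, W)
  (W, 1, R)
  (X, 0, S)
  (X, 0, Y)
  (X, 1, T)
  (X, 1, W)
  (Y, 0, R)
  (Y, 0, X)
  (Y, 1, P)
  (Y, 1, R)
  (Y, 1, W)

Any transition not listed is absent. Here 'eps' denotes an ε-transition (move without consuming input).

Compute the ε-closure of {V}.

{V}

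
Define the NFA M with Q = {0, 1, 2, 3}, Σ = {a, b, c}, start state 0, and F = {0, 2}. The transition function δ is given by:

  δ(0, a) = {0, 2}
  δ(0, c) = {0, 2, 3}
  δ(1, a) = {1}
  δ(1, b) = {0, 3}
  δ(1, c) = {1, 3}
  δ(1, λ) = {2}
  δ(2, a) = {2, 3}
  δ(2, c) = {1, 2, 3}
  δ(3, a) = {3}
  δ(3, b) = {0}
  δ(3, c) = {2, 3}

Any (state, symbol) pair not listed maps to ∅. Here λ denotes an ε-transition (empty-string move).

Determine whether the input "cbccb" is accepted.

Yes

Start in {0}.
Read 'c': 0→{0, 2, 3}; now {0, 2, 3}.
Read 'b': 0→∅, 2→∅, 3→{0}; now {0}.
Read 'c': 0→{0, 2, 3}; now {0, 2, 3}.
Read 'c': 0→{0, 2, 3}, 2→{1, 2, 3}, 3→{2, 3}; now {0, 1, 2, 3}.
Read 'b': 0→∅, 1→{0, 3}, 2→∅, 3→{0}; now {0, 3}.
The final set {0, 3} contains the accepting state 0.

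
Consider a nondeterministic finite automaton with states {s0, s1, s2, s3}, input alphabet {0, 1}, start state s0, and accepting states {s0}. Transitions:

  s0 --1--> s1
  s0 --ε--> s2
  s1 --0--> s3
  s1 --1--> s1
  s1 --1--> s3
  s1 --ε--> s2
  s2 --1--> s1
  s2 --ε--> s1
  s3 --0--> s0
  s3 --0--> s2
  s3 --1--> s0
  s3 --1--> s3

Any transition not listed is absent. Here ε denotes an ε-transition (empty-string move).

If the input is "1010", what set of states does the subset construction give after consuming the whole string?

{s0, s1, s2, s3}

Start: ε-closure({s0}) = {s0, s1, s2}.
Read '1': s0→{s1}, s1→{s1, s3}, s2→{s1}; union {s1, s3}; ε-closure = {s1, s2, s3}.
Read '0': s1→{s3}, s2→∅, s3→{s0, s2}; union {s0, s2, s3}; ε-closure = {s0, s1, s2, s3}.
Read '1': s0→{s1}, s1→{s1, s3}, s2→{s1}, s3→{s0, s3}; union {s0, s1, s3}; ε-closure = {s0, s1, s2, s3}.
Read '0': s0→∅, s1→{s3}, s2→∅, s3→{s0, s2}; union {s0, s2, s3}; ε-closure = {s0, s1, s2, s3}.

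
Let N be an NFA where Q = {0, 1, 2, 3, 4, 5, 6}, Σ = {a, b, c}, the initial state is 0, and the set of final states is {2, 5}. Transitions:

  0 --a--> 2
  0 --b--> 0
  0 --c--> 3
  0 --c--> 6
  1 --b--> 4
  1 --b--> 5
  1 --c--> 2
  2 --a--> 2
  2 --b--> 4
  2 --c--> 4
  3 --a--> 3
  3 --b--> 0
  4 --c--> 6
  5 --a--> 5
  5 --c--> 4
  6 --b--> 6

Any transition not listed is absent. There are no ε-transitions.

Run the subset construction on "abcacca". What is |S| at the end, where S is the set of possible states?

Start in {0}.
Read 'a': 0→{2}; now {2}.
Read 'b': 2→{4}; now {4}.
Read 'c': 4→{6}; now {6}.
Read 'a': 6→∅; now ∅.
The set is empty and remains empty for the remaining 3 symbols.
That set has 0 states.

0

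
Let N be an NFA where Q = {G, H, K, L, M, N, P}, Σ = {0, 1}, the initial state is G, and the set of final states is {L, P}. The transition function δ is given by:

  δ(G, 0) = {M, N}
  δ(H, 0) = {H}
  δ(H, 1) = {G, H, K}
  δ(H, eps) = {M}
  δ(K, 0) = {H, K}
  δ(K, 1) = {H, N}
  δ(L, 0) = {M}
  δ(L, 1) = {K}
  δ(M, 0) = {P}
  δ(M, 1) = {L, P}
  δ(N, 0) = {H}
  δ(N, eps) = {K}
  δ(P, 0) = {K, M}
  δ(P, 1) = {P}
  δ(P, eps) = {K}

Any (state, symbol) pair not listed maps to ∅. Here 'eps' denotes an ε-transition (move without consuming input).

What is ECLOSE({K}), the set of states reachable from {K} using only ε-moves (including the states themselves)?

{K}

Begin with {K}.
No ε-moves leave this set, so the closure equals the set itself.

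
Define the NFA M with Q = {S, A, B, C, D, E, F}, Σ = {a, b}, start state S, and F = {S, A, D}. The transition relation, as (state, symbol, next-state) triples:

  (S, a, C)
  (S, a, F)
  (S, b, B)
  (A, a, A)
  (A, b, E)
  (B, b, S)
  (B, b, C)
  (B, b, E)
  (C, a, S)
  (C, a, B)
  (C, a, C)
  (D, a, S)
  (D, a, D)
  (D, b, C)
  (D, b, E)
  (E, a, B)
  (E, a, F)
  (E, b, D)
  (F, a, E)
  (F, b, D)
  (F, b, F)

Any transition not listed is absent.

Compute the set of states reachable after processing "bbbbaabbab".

{S, B, C, D, E, F}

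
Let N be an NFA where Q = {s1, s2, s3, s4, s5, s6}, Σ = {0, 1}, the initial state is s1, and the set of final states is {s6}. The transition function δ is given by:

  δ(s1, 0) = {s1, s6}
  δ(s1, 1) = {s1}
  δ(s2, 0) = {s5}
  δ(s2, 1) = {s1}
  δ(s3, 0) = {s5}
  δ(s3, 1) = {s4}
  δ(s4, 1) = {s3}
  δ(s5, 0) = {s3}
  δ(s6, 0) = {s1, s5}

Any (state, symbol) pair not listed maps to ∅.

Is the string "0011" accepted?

No

Start in {s1}.
Read '0': {s1} → {s1, s6}.
Read '0': {s1, s6} → {s1, s5, s6}.
Read '1': {s1, s5, s6} → {s1}.
Read '1': {s1} → {s1}.
The final set {s1} contains no accepting state.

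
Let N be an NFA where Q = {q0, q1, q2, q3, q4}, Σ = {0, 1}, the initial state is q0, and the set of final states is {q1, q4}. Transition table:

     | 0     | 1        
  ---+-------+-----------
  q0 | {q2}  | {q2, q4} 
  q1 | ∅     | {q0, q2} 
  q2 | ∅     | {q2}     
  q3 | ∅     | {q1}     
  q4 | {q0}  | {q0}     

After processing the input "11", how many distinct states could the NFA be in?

2

Start in {q0}.
Read '1': {q0} → {q2, q4}.
Read '1': {q2, q4} → {q0, q2}.
That set has 2 states.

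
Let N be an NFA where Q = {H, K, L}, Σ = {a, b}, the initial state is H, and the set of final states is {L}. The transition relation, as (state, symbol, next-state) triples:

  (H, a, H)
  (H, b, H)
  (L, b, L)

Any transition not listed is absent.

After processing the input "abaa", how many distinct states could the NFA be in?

1

Start in {H}.
Read 'a': H→{H}; now {H}.
Read 'b': H→{H}; now {H}.
Read 'a': H→{H}; now {H}.
Read 'a': H→{H}; now {H}.
That set has 1 state.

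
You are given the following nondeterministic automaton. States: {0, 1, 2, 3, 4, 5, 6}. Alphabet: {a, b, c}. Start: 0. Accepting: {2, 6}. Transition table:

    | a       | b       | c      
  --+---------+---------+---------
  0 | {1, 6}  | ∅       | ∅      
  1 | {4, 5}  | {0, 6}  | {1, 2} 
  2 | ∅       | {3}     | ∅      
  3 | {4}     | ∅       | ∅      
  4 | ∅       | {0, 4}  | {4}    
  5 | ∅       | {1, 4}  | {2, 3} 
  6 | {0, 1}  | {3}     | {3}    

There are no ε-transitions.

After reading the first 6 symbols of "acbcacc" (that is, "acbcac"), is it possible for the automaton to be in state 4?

Yes

Start in {0}.
Read 'a': {0} → {1, 6}.
Read 'c': {1, 6} → {1, 2, 3}.
Read 'b': {1, 2, 3} → {0, 3, 6}.
Read 'c': {0, 3, 6} → {3}.
Read 'a': {3} → {4}.
Read 'c': {4} → {4}.
State 4 is in {4}.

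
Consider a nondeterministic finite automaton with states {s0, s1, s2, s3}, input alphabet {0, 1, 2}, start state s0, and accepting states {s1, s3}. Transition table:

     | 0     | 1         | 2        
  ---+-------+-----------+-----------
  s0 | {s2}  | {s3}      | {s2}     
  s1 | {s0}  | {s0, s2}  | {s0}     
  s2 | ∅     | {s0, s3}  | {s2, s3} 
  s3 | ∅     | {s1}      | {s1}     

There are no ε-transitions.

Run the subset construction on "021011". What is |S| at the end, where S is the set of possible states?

2

Start in {s0}.
Read '0': {s0} → {s2}.
Read '2': {s2} → {s2, s3}.
Read '1': {s2, s3} → {s0, s1, s3}.
Read '0': {s0, s1, s3} → {s0, s2}.
Read '1': {s0, s2} → {s0, s3}.
Read '1': {s0, s3} → {s1, s3}.
That set has 2 states.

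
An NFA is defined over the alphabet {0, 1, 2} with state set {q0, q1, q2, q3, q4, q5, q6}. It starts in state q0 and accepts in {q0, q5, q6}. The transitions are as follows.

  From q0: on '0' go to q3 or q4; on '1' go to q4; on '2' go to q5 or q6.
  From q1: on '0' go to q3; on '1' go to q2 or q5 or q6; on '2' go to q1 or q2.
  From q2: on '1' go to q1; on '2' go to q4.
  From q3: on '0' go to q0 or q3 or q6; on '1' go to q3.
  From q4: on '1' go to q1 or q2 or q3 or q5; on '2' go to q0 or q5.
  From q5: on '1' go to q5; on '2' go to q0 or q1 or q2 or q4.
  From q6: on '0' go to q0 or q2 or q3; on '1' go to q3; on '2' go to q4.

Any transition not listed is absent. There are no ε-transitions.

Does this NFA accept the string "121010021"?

No

Start in {q0}.
Read '1': q0→{q4}; now {q4}.
Read '2': q4→{q0, q5}; now {q0, q5}.
Read '1': q0→{q4}, q5→{q5}; now {q4, q5}.
Read '0': q4→∅, q5→∅; now ∅.
The set is empty and remains empty for the remaining 5 symbols.
The final set ∅ contains no accepting state.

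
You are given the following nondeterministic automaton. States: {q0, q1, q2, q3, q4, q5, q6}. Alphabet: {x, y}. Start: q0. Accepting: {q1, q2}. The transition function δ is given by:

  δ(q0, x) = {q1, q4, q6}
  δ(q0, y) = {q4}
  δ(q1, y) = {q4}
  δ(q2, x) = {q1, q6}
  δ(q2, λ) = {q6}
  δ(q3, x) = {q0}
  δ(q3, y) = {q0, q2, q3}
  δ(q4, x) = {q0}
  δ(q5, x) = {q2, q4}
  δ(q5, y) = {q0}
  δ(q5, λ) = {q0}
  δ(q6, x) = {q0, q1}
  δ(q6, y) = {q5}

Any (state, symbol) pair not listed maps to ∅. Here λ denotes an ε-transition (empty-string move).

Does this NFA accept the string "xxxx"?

Start in {q0}.
Read 'x': {q0} → {q1, q4, q6}.
Read 'x': {q1, q4, q6} → {q0, q1}.
Read 'x': {q0, q1} → {q1, q4, q6}.
Read 'x': {q1, q4, q6} → {q0, q1}.
The final set {q0, q1} contains the accepting state q1.

Yes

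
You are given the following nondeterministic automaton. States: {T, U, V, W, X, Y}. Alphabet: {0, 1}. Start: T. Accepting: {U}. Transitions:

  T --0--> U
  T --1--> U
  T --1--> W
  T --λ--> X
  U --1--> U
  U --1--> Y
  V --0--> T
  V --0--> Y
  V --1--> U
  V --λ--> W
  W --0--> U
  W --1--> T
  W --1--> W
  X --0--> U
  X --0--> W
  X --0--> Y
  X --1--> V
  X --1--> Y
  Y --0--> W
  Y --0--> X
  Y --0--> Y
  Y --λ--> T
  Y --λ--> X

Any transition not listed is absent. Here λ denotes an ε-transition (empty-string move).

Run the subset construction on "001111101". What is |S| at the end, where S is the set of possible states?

6

Start: ε-closure({T}) = {T, X}.
Read '0': T→{U}, X→{U, W, Y}; union {U, W, Y}; ε-closure = {T, U, W, X, Y}.
Read '0': T→{U}, U→∅, W→{U}, X→{U, W, Y}, Y→{W, X, Y}; union {U, W, X, Y}; ε-closure = {T, U, W, X, Y}.
Read '1': T→{U, W}, U→{U, Y}, W→{T, W}, X→{V, Y}, Y→∅; union {T, U, V, W, Y}; ε-closure = {T, U, V, W, X, Y}.
Read '1': T→{U, W}, U→{U, Y}, V→{U}, W→{T, W}, X→{V, Y}, Y→∅; union {T, U, V, W, Y}; ε-closure = {T, U, V, W, X, Y}.
Read '1': T→{U, W}, U→{U, Y}, V→{U}, W→{T, W}, X→{V, Y}, Y→∅; union {T, U, V, W, Y}; ε-closure = {T, U, V, W, X, Y}.
Read '1': T→{U, W}, U→{U, Y}, V→{U}, W→{T, W}, X→{V, Y}, Y→∅; union {T, U, V, W, Y}; ε-closure = {T, U, V, W, X, Y}.
Read '1': T→{U, W}, U→{U, Y}, V→{U}, W→{T, W}, X→{V, Y}, Y→∅; union {T, U, V, W, Y}; ε-closure = {T, U, V, W, X, Y}.
Read '0': T→{U}, U→∅, V→{T, Y}, W→{U}, X→{U, W, Y}, Y→{W, X, Y}; now {T, U, W, X, Y}.
Read '1': T→{U, W}, U→{U, Y}, W→{T, W}, X→{V, Y}, Y→∅; union {T, U, V, W, Y}; ε-closure = {T, U, V, W, X, Y}.
That set has 6 states.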